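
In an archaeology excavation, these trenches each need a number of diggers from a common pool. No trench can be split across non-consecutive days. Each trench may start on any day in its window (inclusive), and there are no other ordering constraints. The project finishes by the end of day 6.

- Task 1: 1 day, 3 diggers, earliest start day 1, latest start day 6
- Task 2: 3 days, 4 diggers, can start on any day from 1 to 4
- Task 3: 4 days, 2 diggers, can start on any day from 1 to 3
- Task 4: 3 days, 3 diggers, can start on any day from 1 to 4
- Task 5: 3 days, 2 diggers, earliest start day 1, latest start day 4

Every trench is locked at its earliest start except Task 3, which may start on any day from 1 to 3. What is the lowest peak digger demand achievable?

12

Task 3@1: d1:14  d2:11  d3:11  d4:2  d5:0  d6:0 → peak 14
Task 3@2: d1:12  d2:11  d3:11  d4:2  d5:2  d6:0 → peak 12
Task 3@3: d1:12  d2:9  d3:11  d4:2  d5:2  d6:2 → peak 12
Best is Task 3@2, peak 12.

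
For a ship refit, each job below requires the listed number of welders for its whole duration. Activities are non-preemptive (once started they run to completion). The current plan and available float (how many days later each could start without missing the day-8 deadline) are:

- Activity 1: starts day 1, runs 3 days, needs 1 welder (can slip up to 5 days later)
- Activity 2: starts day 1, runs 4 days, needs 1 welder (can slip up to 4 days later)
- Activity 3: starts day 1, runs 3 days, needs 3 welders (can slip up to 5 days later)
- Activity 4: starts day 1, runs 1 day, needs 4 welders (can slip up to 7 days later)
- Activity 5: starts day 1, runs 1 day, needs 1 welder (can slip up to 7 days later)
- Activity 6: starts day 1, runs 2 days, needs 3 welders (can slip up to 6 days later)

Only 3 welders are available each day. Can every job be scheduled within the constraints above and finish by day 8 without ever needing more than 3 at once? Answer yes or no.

no

Total welder-days = 27; over 8 days the average is 27/8 > 3, so some day must exceed 3.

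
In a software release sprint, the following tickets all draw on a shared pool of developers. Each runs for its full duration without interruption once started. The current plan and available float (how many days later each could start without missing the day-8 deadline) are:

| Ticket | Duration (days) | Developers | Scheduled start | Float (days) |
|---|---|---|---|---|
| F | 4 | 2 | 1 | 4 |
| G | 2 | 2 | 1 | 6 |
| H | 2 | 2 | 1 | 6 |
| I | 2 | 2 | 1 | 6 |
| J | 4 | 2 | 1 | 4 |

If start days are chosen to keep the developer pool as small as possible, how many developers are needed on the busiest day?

Early-start (F@1, G@1, H@1, I@1, J@1) gives peak 10: d1:10  d2:10  d3:4  d4:4  d5:0  d6:0  d7:0  d8:0.
Shift H→3, I→5, J→5.
Schedule F@1, G@1, H@3, I@5, J@5: d1:4  d2:4  d3:4  d4:4  d5:4  d6:4  d7:2  d8:2 — peak 4.
Total developer-days = 28 over 8 days ⇒ peak ≥ ⌈28/8⌉ = 4, so 4 is optimal.

4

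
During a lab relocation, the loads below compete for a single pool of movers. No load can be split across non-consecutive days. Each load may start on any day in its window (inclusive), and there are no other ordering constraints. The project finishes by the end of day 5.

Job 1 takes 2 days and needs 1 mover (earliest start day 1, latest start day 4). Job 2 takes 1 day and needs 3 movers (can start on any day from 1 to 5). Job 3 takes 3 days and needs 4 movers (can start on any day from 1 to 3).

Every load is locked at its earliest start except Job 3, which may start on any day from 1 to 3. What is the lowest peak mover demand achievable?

Job 3@1: d1:8  d2:5  d3:4  d4:0  d5:0 → peak 8
Job 3@2: d1:4  d2:5  d3:4  d4:4  d5:0 → peak 5
Job 3@3: d1:4  d2:1  d3:4  d4:4  d5:4 → peak 4
Best is Job 3@3, peak 4.

4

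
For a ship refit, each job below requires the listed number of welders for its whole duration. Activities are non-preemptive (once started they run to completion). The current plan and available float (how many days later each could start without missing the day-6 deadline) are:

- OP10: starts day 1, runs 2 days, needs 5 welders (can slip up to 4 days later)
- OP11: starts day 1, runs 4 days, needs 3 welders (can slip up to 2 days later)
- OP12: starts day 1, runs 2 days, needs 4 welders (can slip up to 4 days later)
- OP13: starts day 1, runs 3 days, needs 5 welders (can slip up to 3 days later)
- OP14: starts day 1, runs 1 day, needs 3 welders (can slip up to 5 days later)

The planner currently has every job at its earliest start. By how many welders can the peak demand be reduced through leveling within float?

Early-start peak: d1:20  d2:17  d3:8  d4:3  d5:0  d6:0 ⇒ 20.
Leveled (OP10@1, OP11@1, OP12@5, OP13@3, OP14@6): d1:8  d2:8  d3:8  d4:8  d5:9  d6:7 ⇒ 9.
Reduction 20 − 9 = 11.

11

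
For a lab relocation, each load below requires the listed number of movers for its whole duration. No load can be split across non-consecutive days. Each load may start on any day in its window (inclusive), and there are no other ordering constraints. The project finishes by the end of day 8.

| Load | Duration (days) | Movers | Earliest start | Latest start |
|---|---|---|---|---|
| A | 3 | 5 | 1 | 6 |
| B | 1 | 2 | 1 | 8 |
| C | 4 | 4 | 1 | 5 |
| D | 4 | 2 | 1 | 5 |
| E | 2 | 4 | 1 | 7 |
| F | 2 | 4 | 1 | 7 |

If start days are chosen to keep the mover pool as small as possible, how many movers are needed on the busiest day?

Early-start (A@1, B@1, C@1, D@1, E@1, F@1) gives peak 21: d1:21  d2:19  d3:11  d4:6  d5:0  d6:0  d7:0  d8:0.
Shift B→4, C→4, E→5, F→7.
Schedule A@1, B@4, C@4, D@1, E@5, F@7: d1:7  d2:7  d3:7  d4:8  d5:8  d6:8  d7:8  d8:4 — peak 8.
Total mover-days = 57 over 8 days ⇒ peak ≥ ⌈57/8⌉ = 8, so 8 is optimal.

8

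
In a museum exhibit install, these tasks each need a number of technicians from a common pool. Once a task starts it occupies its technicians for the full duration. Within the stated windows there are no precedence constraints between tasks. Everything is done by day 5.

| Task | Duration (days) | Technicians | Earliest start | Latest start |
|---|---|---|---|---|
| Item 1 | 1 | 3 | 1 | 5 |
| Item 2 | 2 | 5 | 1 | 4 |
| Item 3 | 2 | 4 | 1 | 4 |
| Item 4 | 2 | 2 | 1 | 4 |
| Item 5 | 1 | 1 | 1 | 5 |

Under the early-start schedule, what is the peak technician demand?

15

Early-start schedule: Item 1@1, Item 2@1, Item 3@1, Item 4@1, Item 5@1.
Load per day: day 1: 15, day 2: 11, day 3: 0, day 4: 0, day 5: 0.
Peak is 15.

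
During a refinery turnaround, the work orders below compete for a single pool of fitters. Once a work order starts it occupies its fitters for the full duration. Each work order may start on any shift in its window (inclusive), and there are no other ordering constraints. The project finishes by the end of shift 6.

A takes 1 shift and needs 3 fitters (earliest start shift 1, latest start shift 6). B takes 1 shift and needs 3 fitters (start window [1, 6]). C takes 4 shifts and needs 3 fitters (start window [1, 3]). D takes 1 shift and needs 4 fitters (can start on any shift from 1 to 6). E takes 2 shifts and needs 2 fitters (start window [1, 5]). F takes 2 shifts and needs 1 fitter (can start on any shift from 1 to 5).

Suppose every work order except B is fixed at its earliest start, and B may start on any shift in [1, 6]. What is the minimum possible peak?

B@1: s1:16  s2:6  s3:3  s4:3  s5:0  s6:0 → peak 16
B@2: s1:13  s2:9  s3:3  s4:3  s5:0  s6:0 → peak 13
B@3: s1:13  s2:6  s3:6  s4:3  s5:0  s6:0 → peak 13
B@4: s1:13  s2:6  s3:3  s4:6  s5:0  s6:0 → peak 13
B@5: s1:13  s2:6  s3:3  s4:3  s5:3  s6:0 → peak 13
B@6: s1:13  s2:6  s3:3  s4:3  s5:0  s6:3 → peak 13
Best is B@2, peak 13.

13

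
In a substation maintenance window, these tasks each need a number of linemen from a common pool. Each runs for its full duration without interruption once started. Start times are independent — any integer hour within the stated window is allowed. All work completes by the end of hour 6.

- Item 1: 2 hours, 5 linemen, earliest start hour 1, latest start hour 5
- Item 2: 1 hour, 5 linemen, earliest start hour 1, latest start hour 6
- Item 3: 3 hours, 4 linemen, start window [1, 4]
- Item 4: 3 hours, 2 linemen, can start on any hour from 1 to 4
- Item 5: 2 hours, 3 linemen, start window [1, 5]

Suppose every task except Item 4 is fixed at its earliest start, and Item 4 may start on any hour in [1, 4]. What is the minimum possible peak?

Item 4@1: h1:19  h2:14  h3:6  h4:0  h5:0  h6:0 → peak 19
Item 4@2: h1:17  h2:14  h3:6  h4:2  h5:0  h6:0 → peak 17
Item 4@3: h1:17  h2:12  h3:6  h4:2  h5:2  h6:0 → peak 17
Item 4@4: h1:17  h2:12  h3:4  h4:2  h5:2  h6:2 → peak 17
Best is Item 4@2, peak 17.

17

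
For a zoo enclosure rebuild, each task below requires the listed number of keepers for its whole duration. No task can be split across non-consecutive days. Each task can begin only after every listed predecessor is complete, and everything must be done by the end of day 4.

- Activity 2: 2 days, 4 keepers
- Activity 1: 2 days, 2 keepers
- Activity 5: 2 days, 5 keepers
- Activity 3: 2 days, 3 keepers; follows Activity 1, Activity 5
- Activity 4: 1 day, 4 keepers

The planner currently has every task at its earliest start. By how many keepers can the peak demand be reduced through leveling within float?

4

Early-start peak: d1:15  d2:11  d3:3  d4:3 ⇒ 15.
Leveled (Activity 2@1, Activity 1@1, Activity 5@1, Activity 3@3, Activity 4@3): d1:11  d2:11  d3:7  d4:3 ⇒ 11.
Reduction 15 − 11 = 4.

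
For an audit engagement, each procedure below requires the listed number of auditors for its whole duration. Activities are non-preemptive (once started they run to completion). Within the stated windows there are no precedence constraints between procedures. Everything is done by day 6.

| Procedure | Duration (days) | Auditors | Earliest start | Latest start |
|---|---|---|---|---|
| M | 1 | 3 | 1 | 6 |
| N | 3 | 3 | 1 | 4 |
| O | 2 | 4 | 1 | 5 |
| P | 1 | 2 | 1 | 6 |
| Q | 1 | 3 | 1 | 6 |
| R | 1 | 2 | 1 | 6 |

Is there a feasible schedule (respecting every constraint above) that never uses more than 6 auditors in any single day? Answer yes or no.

yes

Schedule M@1, N@1, O@4, P@2, Q@3, R@4: d1:6  d2:5  d3:6  d4:6  d5:4  d6:0 — peak 6 ≤ 6.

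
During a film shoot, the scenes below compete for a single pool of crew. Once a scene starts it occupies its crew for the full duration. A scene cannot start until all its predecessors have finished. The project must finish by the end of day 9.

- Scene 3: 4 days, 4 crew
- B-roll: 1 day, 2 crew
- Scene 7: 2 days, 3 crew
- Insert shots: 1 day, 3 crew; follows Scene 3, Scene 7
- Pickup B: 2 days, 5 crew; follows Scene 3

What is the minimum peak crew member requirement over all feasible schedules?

Early-start (Scene 3@1, B-roll@1, Scene 7@1, Insert shots@5, Pickup B@5) gives peak 9: d1:9  d2:7  d3:4  d4:4  d5:8  d6:5  d7:0  d8:0  d9:0.
Shift B-roll→5, Scene 7→5, Insert shots→7, Pickup B→8.
Schedule Scene 3@1, B-roll@5, Scene 7@5, Insert shots@7, Pickup B@8: d1:4  d2:4  d3:4  d4:4  d5:5  d6:3  d7:3  d8:5  d9:5 — peak 5.
Total crew member-days = 37 over 9 days ⇒ peak ≥ ⌈37/9⌉ = 5, so 5 is optimal.

5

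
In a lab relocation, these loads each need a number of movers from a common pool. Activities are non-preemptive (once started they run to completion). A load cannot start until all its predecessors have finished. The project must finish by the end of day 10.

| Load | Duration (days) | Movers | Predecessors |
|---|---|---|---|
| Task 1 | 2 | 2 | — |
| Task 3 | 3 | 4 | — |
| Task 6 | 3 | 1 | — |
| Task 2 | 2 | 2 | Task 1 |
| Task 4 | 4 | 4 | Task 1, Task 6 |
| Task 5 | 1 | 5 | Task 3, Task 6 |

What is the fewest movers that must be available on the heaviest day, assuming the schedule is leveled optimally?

6

Early-start (Task 1@1, Task 3@1, Task 6@1, Task 2@3, Task 4@4, Task 5@4) gives peak 11: d1:7  d2:7  d3:7  d4:11  d5:4  d6:4  d7:4  d8:0  d9:0  d10:0.
Shift Task 6→3, Task 2→4, Task 4→6, Task 5→10.
Schedule Task 1@1, Task 3@1, Task 6@3, Task 2@4, Task 4@6, Task 5@10: d1:6  d2:6  d3:5  d4:3  d5:3  d6:4  d7:4  d8:4  d9:4  d10:5 — peak 6.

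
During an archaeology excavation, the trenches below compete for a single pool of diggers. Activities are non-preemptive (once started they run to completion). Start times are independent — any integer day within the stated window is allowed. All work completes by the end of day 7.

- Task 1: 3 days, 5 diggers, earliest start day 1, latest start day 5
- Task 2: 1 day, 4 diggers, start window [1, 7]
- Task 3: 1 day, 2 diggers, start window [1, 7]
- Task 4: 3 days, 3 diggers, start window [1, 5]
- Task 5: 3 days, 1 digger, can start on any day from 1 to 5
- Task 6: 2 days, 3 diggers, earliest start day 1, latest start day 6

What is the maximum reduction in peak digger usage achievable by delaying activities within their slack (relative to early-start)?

12

Early-start peak: d1:18  d2:12  d3:9  d4:0  d5:0  d6:0  d7:0 ⇒ 18.
Leveled (Task 1@1, Task 2@4, Task 3@4, Task 4@5, Task 5@1, Task 6@5): d1:6  d2:6  d3:6  d4:6  d5:6  d6:6  d7:3 ⇒ 6.
Reduction 18 − 6 = 12.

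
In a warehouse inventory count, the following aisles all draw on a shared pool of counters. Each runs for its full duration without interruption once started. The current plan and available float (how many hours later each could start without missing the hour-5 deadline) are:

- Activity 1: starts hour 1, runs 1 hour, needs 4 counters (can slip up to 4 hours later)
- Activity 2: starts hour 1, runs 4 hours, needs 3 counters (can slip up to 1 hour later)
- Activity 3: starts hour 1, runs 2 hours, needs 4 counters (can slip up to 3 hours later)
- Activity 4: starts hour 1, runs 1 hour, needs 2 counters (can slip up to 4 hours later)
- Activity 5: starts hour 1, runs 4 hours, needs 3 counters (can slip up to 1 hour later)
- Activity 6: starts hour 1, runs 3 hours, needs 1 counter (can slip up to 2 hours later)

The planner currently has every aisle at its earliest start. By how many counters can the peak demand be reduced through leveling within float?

7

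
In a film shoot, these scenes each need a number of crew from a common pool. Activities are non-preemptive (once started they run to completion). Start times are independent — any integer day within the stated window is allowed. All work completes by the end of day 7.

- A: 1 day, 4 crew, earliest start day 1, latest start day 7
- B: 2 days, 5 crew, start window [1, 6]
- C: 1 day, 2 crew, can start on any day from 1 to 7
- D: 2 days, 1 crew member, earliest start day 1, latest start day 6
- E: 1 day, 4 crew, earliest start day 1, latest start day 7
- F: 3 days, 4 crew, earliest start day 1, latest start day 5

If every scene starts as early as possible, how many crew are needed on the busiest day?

20

Early-start schedule: A@1, B@1, C@1, D@1, E@1, F@1.
Load per day: day 1: 20, day 2: 10, day 3: 4, day 4: 0, day 5: 0, day 6: 0, day 7: 0.
Peak is 20.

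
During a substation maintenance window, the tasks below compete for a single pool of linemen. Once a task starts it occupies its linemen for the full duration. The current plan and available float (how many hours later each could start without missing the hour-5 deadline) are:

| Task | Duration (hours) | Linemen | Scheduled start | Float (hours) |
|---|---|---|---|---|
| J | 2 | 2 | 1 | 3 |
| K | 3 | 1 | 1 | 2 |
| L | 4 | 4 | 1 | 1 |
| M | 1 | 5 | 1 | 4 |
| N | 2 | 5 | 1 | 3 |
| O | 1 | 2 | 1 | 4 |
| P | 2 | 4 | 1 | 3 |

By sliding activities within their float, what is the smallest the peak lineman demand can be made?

10

Early-start (J@1, K@1, L@1, M@1, N@1, O@1, P@1) gives peak 23: h1:23  h2:16  h3:5  h4:4  h5:0.
Shift K→3, M→3, N→4, O→5.
Schedule J@1, K@3, L@1, M@3, N@4, O@5, P@1: h1:10  h2:10  h3:10  h4:10  h5:8 — peak 10.
Total lineman-hours = 48 over 5 hours ⇒ peak ≥ ⌈48/5⌉ = 10, so 10 is optimal.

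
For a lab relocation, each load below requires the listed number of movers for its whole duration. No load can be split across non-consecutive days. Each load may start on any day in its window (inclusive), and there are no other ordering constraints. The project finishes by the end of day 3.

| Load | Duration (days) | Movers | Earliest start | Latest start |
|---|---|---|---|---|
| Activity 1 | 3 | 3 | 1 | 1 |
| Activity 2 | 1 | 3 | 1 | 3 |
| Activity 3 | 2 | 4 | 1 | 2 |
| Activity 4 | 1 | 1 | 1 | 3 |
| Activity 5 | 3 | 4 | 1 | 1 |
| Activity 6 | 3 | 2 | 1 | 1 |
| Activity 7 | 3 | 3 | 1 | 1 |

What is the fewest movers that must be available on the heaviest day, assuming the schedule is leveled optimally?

16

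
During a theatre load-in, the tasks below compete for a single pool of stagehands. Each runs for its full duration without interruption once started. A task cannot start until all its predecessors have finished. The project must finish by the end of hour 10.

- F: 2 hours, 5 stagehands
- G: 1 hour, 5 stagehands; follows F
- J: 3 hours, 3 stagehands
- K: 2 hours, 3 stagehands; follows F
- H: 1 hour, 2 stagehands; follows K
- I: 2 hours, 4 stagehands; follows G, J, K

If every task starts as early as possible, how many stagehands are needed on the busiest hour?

Early-start schedule: F@1, G@3, J@1, K@3, H@5, I@5.
Load per hour: hour 1: 8, hour 2: 8, hour 3: 11, hour 4: 3, hour 5: 6, hour 6: 4, hour 7: 0, hour 8: 0, hour 9: 0, hour 10: 0.
Peak is 11.

11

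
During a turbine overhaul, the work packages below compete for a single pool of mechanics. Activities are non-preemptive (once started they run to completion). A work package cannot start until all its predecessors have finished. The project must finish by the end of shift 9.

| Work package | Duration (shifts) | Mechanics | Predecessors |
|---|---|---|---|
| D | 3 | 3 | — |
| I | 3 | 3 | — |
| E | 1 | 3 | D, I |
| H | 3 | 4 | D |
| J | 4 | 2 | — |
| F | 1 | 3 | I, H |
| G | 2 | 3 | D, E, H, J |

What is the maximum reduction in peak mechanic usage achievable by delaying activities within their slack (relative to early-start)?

Early-start peak: s1:8  s2:8  s3:8  s4:9  s5:4  s6:4  s7:6  s8:3  s9:0 ⇒ 9.
Leveled (D@1, I@1, E@4, H@5, J@4, F@8, G@8): s1:6  s2:6  s3:6  s4:5  s5:6  s6:6  s7:6  s8:6  s9:3 ⇒ 6.
Reduction 9 − 6 = 3.

3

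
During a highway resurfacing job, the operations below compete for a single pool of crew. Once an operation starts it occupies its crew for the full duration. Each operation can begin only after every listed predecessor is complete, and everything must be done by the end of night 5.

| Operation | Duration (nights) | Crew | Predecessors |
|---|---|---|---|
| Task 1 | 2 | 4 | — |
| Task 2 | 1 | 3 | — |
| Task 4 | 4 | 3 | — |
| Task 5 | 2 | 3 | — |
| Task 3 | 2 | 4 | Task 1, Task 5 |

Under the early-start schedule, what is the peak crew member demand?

Early-start schedule: Task 1@1, Task 2@1, Task 4@1, Task 5@1, Task 3@3.
Load per night: night 1: 13, night 2: 10, night 3: 7, night 4: 7, night 5: 0.
Peak is 13.

13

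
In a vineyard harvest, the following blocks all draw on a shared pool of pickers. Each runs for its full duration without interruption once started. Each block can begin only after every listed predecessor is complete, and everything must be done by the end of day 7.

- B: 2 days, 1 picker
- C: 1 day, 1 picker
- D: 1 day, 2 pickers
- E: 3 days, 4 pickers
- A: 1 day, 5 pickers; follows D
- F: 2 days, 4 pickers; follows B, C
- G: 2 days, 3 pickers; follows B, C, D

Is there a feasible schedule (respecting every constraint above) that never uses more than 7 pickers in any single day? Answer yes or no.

yes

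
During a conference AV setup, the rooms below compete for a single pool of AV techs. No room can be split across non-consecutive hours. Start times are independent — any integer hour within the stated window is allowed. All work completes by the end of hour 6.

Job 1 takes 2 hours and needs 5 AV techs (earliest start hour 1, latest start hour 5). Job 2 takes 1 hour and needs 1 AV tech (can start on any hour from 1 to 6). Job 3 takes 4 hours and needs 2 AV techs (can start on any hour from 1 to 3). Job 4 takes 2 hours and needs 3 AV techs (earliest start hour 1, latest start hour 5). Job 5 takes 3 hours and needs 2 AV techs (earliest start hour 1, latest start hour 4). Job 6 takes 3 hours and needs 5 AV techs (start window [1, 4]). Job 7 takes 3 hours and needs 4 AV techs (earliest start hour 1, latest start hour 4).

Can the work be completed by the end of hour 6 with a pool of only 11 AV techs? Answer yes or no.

yes

Schedule Job 1@1, Job 2@1, Job 3@3, Job 4@1, Job 5@1, Job 6@3, Job 7@4: h1:11  h2:10  h3:9  h4:11  h5:11  h6:6 — peak 11 ≤ 11.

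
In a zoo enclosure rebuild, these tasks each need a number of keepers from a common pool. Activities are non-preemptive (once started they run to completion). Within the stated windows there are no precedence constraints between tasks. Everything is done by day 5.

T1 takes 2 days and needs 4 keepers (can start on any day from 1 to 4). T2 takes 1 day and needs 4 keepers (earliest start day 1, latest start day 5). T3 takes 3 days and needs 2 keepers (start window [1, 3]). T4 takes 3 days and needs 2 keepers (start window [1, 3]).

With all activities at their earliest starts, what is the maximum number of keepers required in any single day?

12

Early-start schedule: T1@1, T2@1, T3@1, T4@1.
Load per day: day 1: 12, day 2: 8, day 3: 4, day 4: 0, day 5: 0.
Peak is 12.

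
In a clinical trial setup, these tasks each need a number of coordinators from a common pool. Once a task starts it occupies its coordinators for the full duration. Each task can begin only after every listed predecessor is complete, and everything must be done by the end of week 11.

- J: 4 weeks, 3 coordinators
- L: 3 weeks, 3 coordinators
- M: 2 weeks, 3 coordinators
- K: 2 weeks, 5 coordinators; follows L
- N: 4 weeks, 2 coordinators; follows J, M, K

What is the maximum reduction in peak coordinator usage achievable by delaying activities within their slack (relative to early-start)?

Early-start peak: w1:9  w2:9  w3:6  w4:8  w5:5  w6:2  w7:2  w8:2  w9:2  w10:0  w11:0 ⇒ 9.
Leveled (J@1, L@1, M@4, K@6, N@8): w1:6  w2:6  w3:6  w4:6  w5:3  w6:5  w7:5  w8:2  w9:2  w10:2  w11:2 ⇒ 6.
Reduction 9 − 6 = 3.

3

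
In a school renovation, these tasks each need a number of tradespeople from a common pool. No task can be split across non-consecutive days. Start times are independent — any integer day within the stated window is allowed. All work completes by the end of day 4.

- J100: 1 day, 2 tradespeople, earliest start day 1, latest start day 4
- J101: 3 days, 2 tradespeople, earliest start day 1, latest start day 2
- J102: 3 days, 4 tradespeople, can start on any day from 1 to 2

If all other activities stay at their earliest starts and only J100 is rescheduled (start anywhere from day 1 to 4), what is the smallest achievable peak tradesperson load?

6

J100@1: d1:8  d2:6  d3:6  d4:0 → peak 8
J100@2: d1:6  d2:8  d3:6  d4:0 → peak 8
J100@3: d1:6  d2:6  d3:8  d4:0 → peak 8
J100@4: d1:6  d2:6  d3:6  d4:2 → peak 6
Best is J100@4, peak 6.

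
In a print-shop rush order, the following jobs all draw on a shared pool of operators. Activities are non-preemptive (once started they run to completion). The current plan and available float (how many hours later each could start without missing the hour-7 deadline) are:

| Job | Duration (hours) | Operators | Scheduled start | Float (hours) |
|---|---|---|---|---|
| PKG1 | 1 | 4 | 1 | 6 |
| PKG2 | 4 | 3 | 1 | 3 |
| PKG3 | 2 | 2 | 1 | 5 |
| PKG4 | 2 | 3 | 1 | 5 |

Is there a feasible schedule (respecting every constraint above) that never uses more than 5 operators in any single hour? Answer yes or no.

Schedule PKG1@1, PKG2@2, PKG3@2, PKG4@6: h1:4  h2:5  h3:5  h4:3  h5:3  h6:3  h7:3 — peak 5 ≤ 5.

yes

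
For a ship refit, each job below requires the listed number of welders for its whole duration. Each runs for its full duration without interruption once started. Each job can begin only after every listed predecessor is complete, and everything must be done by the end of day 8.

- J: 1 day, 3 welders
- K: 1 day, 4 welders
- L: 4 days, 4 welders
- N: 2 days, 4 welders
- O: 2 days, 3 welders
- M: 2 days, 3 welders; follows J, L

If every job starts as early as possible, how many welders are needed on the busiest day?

18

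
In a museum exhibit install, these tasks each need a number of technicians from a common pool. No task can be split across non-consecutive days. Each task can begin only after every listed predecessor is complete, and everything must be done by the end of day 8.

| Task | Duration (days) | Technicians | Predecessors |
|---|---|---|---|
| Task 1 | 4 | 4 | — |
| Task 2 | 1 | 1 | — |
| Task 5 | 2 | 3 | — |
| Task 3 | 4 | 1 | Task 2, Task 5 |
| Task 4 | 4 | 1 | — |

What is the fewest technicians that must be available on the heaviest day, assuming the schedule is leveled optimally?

5

Early-start (Task 1@1, Task 2@1, Task 5@1, Task 3@3, Task 4@1) gives peak 9: d1:9  d2:8  d3:6  d4:6  d5:1  d6:1  d7:0  d8:0.
Shift Task 1→3, Task 3→5.
Schedule Task 1@3, Task 2@1, Task 5@1, Task 3@5, Task 4@1: d1:5  d2:4  d3:5  d4:5  d5:5  d6:5  d7:1  d8:1 — peak 5.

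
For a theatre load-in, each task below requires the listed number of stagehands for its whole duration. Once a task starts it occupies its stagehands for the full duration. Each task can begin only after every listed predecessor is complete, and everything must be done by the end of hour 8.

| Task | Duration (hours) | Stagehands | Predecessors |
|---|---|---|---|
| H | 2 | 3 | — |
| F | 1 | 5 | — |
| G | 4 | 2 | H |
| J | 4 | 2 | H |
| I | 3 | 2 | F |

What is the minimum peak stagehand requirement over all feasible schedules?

5

Early-start (H@1, F@1, G@3, J@3, I@2) gives peak 8: h1:8  h2:5  h3:6  h4:6  h5:4  h6:4  h7:0  h8:0.
Shift H→2, G→4, J→5.
Schedule H@2, F@1, G@4, J@5, I@2: h1:5  h2:5  h3:5  h4:4  h5:4  h6:4  h7:4  h8:2 — peak 5.
Total stagehand-hours = 33 over 8 hours ⇒ peak ≥ ⌈33/8⌉ = 5, so 5 is optimal.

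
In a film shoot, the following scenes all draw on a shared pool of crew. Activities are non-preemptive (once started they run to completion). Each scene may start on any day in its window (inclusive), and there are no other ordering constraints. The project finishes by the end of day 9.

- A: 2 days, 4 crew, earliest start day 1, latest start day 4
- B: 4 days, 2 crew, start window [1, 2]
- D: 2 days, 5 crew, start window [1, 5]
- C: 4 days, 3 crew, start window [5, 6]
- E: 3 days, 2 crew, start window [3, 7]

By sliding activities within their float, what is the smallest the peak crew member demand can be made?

Early-start (A@1, B@1, D@1, C@5, E@3) gives peak 11: d1:11  d2:11  d3:4  d4:4  d5:5  d6:3  d7:3  d8:3  d9:0.
Shift D→3, E→5.
Schedule A@1, B@1, D@3, C@5, E@5: d1:6  d2:6  d3:7  d4:7  d5:5  d6:5  d7:5  d8:3  d9:0 — peak 7.

7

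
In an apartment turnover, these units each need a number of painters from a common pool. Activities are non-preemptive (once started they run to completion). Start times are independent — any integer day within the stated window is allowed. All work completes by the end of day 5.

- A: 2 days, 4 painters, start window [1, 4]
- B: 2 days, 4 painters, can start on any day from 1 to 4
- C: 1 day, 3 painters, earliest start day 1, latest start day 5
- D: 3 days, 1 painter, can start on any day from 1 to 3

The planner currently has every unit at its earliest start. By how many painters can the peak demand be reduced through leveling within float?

7

Early-start peak: d1:12  d2:9  d3:1  d4:0  d5:0 ⇒ 12.
Leveled (A@1, B@3, C@5, D@1): d1:5  d2:5  d3:5  d4:4  d5:3 ⇒ 5.
Reduction 12 − 5 = 7.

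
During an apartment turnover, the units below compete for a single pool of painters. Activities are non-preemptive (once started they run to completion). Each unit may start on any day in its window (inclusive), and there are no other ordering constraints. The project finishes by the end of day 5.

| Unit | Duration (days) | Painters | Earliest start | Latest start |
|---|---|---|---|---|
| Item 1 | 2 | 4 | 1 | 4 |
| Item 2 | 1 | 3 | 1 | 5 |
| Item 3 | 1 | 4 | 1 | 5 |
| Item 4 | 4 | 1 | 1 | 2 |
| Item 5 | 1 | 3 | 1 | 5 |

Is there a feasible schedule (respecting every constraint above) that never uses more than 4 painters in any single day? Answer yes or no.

no

Total painter-days = 22; over 5 days the average is 22/5 > 4, so some day must exceed 4.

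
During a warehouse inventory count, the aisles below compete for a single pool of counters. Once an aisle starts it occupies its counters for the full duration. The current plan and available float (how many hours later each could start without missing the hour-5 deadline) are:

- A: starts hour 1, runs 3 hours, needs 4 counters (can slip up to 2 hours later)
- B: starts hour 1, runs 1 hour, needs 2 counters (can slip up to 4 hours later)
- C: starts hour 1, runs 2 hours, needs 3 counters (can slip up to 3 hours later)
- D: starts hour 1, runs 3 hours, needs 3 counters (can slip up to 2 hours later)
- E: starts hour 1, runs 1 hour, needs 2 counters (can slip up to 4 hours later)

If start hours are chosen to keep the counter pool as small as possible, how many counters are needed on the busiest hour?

7

Early-start (A@1, B@1, C@1, D@1, E@1) gives peak 14: h1:14  h2:10  h3:7  h4:0  h5:0.
Shift C→4, D→2, E→5.
Schedule A@1, B@1, C@4, D@2, E@5: h1:6  h2:7  h3:7  h4:6  h5:5 — peak 7.
Total counter-hours = 31 over 5 hours ⇒ peak ≥ ⌈31/5⌉ = 7, so 7 is optimal.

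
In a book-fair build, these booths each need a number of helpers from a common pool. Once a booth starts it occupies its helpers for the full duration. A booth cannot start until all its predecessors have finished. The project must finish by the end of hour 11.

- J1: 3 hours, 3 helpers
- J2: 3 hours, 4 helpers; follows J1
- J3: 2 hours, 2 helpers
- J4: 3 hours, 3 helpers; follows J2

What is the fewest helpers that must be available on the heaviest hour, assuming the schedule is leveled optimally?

Early-start (J1@1, J2@4, J3@1, J4@7) gives peak 5: h1:5  h2:5  h3:3  h4:4  h5:4  h6:4  h7:3  h8:3  h9:3  h10:0  h11:0.
Shift J3→7, J4→9.
Schedule J1@1, J2@4, J3@7, J4@9: h1:3  h2:3  h3:3  h4:4  h5:4  h6:4  h7:2  h8:2  h9:3  h10:3  h11:3 — peak 4.
Total helper-hours = 34 over 11 hours ⇒ peak ≥ ⌈34/11⌉ = 4, so 4 is optimal.

4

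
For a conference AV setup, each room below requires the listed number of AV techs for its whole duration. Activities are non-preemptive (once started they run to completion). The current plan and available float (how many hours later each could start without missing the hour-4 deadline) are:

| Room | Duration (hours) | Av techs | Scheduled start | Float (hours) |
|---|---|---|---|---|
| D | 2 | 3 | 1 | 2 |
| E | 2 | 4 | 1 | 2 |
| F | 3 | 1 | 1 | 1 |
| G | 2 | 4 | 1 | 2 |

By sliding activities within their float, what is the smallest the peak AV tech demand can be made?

8

Early-start (D@1, E@1, F@1, G@1) gives peak 12: h1:12  h2:12  h3:1  h4:0.
Shift G→3.
Schedule D@1, E@1, F@1, G@3: h1:8  h2:8  h3:5  h4:4 — peak 8.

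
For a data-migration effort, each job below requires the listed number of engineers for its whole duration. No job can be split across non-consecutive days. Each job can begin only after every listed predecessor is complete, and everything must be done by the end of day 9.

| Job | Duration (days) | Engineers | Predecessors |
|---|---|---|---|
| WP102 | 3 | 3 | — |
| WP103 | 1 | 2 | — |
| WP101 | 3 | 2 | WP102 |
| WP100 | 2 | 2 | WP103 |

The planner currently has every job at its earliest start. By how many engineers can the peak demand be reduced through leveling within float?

Early-start peak: d1:5  d2:5  d3:5  d4:2  d5:2  d6:2  d7:0  d8:0  d9:0 ⇒ 5.
Leveled (WP102@1, WP103@4, WP101@5, WP100@8): d1:3  d2:3  d3:3  d4:2  d5:2  d6:2  d7:2  d8:2  d9:2 ⇒ 3.
Reduction 5 − 3 = 2.

2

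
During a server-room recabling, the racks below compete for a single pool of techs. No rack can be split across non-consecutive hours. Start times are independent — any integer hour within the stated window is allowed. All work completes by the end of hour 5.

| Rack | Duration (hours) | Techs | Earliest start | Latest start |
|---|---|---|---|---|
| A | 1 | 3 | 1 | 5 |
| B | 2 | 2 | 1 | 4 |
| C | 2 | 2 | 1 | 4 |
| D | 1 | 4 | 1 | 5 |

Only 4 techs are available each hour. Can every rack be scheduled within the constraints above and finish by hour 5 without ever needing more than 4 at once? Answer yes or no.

Schedule A@1, B@2, C@2, D@4: h1:3  h2:4  h3:4  h4:4  h5:0 — peak 4 ≤ 4.

yes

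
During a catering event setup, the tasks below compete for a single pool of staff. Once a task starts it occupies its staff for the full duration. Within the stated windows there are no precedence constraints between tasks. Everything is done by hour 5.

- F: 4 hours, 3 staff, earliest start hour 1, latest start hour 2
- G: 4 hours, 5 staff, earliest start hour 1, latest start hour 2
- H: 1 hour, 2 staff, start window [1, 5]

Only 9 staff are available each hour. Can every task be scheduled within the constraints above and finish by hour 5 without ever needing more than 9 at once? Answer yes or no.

Schedule F@1, G@1, H@5: h1:8  h2:8  h3:8  h4:8  h5:2 — peak 8 ≤ 9.

yes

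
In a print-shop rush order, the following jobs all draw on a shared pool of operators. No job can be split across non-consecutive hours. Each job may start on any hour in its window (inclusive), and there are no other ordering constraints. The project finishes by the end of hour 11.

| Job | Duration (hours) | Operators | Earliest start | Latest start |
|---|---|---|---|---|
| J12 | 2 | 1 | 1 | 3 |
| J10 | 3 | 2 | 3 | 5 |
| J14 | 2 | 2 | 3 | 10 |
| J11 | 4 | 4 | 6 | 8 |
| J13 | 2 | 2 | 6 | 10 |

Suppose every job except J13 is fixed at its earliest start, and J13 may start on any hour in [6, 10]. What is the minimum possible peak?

4

J13@6: h1:1  h2:1  h3:4  h4:4  h5:2  h6:6  h7:6  h8:4  h9:4  h10:0  h11:0 → peak 6
J13@7: h1:1  h2:1  h3:4  h4:4  h5:2  h6:4  h7:6  h8:6  h9:4  h10:0  h11:0 → peak 6
J13@8: h1:1  h2:1  h3:4  h4:4  h5:2  h6:4  h7:4  h8:6  h9:6  h10:0  h11:0 → peak 6
J13@9: h1:1  h2:1  h3:4  h4:4  h5:2  h6:4  h7:4  h8:4  h9:6  h10:2  h11:0 → peak 6
J13@10: h1:1  h2:1  h3:4  h4:4  h5:2  h6:4  h7:4  h8:4  h9:4  h10:2  h11:2 → peak 4
Best is J13@10, peak 4.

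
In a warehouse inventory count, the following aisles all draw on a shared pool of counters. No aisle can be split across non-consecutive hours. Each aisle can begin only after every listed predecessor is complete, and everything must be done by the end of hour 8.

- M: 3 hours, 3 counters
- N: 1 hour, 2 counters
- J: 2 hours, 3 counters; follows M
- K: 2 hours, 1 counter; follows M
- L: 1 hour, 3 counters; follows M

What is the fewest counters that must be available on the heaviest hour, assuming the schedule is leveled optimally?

3

Early-start (M@1, N@1, J@4, K@4, L@4) gives peak 7: h1:5  h2:3  h3:3  h4:7  h5:4  h6:0  h7:0  h8:0.
Shift N→4, J→6, L→8.
Schedule M@1, N@4, J@6, K@4, L@8: h1:3  h2:3  h3:3  h4:3  h5:1  h6:3  h7:3  h8:3 — peak 3.
Total counter-hours = 22 over 8 hours ⇒ peak ≥ ⌈22/8⌉ = 3, so 3 is optimal.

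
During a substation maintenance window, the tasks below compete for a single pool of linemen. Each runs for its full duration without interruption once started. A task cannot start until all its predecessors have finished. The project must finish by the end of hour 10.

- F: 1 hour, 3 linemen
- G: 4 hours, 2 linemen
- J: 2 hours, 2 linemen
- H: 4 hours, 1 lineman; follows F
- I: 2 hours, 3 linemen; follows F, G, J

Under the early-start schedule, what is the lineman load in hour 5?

At early start, hour 5 has: H, I.
Demand: 1 + 3 = 4.

4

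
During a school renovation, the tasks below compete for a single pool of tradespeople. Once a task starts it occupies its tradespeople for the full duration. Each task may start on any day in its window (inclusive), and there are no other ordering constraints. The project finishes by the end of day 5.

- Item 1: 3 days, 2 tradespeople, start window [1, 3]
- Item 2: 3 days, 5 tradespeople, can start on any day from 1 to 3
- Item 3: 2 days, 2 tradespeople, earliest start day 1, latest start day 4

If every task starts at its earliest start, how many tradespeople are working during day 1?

At early start, day 1 has: Item 1, Item 2, Item 3.
Demand: 2 + 5 + 2 = 9.

9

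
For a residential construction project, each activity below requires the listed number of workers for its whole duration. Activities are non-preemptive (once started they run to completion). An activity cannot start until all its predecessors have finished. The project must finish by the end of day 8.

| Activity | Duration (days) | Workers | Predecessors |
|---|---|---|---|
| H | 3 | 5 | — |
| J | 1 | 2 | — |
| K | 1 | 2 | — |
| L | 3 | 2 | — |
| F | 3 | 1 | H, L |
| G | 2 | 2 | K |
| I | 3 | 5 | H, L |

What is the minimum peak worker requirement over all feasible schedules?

Early-start (H@1, J@1, K@1, L@1, F@4, G@2, I@4) gives peak 11: d1:11  d2:9  d3:9  d4:6  d5:6  d6:6  d7:0  d8:0.
Shift K→2, L→3, F→6, G→4, I→6.
Schedule H@1, J@1, K@2, L@3, F@6, G@4, I@6: d1:7  d2:7  d3:7  d4:4  d5:4  d6:6  d7:6  d8:6 — peak 7.

7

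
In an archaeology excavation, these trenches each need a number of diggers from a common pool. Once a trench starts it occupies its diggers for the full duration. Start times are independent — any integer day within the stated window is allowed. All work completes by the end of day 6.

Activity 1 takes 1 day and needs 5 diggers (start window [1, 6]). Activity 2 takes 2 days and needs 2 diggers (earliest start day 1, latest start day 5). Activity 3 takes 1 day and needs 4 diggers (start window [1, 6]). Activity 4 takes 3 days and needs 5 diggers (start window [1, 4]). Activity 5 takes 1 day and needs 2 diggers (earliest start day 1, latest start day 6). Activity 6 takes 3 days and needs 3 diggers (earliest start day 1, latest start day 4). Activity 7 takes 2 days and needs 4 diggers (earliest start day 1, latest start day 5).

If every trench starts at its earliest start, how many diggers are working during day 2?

At early start, day 2 has: Activity 2, Activity 4, Activity 6, Activity 7.
Demand: 2 + 5 + 3 + 4 = 14.

14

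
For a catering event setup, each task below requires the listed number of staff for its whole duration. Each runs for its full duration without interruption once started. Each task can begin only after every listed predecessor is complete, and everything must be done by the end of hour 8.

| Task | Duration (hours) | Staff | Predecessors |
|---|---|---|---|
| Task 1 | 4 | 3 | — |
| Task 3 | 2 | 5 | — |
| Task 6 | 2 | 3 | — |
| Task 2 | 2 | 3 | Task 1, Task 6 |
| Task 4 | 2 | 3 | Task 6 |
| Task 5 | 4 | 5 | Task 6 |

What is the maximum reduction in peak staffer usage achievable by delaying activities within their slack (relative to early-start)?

Early-start peak: h1:11  h2:11  h3:11  h4:11  h5:8  h6:8  h7:0  h8:0 ⇒ 11.
Leveled (Task 1@1, Task 3@1, Task 6@3, Task 2@5, Task 4@7, Task 5@5): h1:8  h2:8  h3:6  h4:6  h5:8  h6:8  h7:8  h8:8 ⇒ 8.
Reduction 11 − 8 = 3.

3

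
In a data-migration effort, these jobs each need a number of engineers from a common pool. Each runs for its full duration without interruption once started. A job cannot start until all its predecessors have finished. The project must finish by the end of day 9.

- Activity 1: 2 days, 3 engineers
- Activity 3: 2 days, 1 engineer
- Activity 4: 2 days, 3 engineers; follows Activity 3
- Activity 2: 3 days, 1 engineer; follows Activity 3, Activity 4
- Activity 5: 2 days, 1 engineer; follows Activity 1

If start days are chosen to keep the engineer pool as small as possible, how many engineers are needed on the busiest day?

3

Early-start (Activity 1@1, Activity 3@1, Activity 4@3, Activity 2@5, Activity 5@3) gives peak 4: d1:4  d2:4  d3:4  d4:4  d5:1  d6:1  d7:1  d8:0  d9:0.
Shift Activity 3→3, Activity 4→5, Activity 2→7.
Schedule Activity 1@1, Activity 3@3, Activity 4@5, Activity 2@7, Activity 5@3: d1:3  d2:3  d3:2  d4:2  d5:3  d6:3  d7:1  d8:1  d9:1 — peak 3.
Total engineer-days = 19 over 9 days ⇒ peak ≥ ⌈19/9⌉ = 3, so 3 is optimal.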